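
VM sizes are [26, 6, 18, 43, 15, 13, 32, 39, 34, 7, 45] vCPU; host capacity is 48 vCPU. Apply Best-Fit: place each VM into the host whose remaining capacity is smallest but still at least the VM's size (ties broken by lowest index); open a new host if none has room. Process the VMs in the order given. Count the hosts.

7

26 vCPU → host 1 (remaining 22 vCPU)
6 vCPU → host 1 (remaining 16 vCPU)
18 vCPU → host 2 (remaining 30 vCPU)
43 vCPU → host 3 (remaining 5 vCPU)
15 vCPU → host 1 (remaining 1 vCPU)
13 vCPU → host 2 (remaining 17 vCPU)
32 vCPU → host 4 (remaining 16 vCPU)
39 vCPU → host 5 (remaining 9 vCPU)
34 vCPU → host 6 (remaining 14 vCPU)
7 vCPU → host 5 (remaining 2 vCPU)
45 vCPU → host 7 (remaining 3 vCPU)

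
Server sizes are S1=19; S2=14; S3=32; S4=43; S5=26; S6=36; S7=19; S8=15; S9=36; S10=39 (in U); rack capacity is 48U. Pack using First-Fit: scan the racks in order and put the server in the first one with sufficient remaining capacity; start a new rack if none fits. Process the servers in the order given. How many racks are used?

7

rack 1: place S1 (19U), 29U left
rack 1: place S2 (14U), 15U left
rack 2: place S3 (32U), 16U left
rack 3: place S4 (43U), 5U left
rack 4: place S5 (26U), 22U left
rack 5: place S6 (36U), 12U left
rack 4: place S7 (19U), 3U left
rack 1: place S8 (15U), 0U left
rack 6: place S9 (36U), 12U left
rack 7: place S10 (39U), 9U left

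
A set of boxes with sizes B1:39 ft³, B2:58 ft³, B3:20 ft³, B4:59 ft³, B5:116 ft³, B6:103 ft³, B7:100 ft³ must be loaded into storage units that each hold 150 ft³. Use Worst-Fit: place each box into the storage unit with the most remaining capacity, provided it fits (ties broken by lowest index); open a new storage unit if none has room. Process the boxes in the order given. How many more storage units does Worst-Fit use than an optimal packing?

1

Worst-Fit: [39,58,20] [59] [116] [103] [100] → 5 storage units.
Total size 495 ft³; any packing needs at least ⌈495/150⌉ = 4 storage units.
An optimal packing achieves that bound: [116,20] [103,39] [100] [59,58] → 4 storage units.
Excess: 5 − 4 = 1.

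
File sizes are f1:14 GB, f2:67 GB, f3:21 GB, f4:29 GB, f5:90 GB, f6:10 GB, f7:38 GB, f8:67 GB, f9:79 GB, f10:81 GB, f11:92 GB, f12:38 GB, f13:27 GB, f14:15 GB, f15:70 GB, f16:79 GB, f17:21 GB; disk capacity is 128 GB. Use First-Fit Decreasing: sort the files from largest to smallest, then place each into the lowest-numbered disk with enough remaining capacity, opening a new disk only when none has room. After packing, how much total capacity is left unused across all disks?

186

Sorted descending: 92, 90, 81, 79, 79, 70, 67, 67, 38, 38, 29, 27, 21, 21, 15, 14, 10.
Put 92 GB in disk 1; 36 GB remain.
Put 90 GB in disk 2; 38 GB remain.
Put 81 GB in disk 3; 47 GB remain.
Put 79 GB in disk 4; 49 GB remain.
Put 79 GB in disk 5; 49 GB remain.
Put 70 GB in disk 6; 58 GB remain.
Put 67 GB in disk 7; 61 GB remain.
Put 67 GB in disk 8; 61 GB remain.
Put 38 GB in disk 2; 0 GB remain.
Put 38 GB in disk 3; 9 GB remain.
Put 29 GB in disk 1; 7 GB remain.
Put 27 GB in disk 4; 22 GB remain.
Put 21 GB in disk 4; 1 GB remain.
Put 21 GB in disk 5; 28 GB remain.
Put 15 GB in disk 5; 13 GB remain.
Put 14 GB in disk 6; 44 GB remain.
Put 10 GB in disk 5; 3 GB remain.
8 disks × 128 GB = 1024 GB; used 838 GB; unused 186 GB.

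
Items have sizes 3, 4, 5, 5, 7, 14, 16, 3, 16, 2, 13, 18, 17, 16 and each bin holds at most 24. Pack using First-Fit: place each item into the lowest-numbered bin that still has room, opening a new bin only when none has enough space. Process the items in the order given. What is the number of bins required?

8 bins

bin 1: place 3, 21 left
bin 1: place 4, 17 left
bin 1: place 5, 12 left
bin 1: place 5, 7 left
bin 1: place 7, 0 left
bin 2: place 14, 10 left
bin 3: place 16, 8 left
bin 2: place 3, 7 left
bin 4: place 16, 8 left
bin 2: place 2, 5 left
bin 5: place 13, 11 left
bin 6: place 18, 6 left
bin 7: place 17, 7 left
bin 8: place 16, 8 left
Final bins: [3,4,5,5,7] [14,3,2] [16] [16] [13] [18] [17] [16].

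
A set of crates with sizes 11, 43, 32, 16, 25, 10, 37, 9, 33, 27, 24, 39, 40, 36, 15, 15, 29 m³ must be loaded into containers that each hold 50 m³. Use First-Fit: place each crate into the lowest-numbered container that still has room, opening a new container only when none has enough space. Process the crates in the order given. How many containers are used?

Put 11 m³ in container 1; 39 m³ remain.
Put 43 m³ in container 2; 7 m³ remain.
Put 32 m³ in container 1; 7 m³ remain.
Put 16 m³ in container 3; 34 m³ remain.
Put 25 m³ in container 3; 9 m³ remain.
Put 10 m³ in container 4; 40 m³ remain.
Put 37 m³ in container 4; 3 m³ remain.
Put 9 m³ in container 3; 0 m³ remain.
Put 33 m³ in container 5; 17 m³ remain.
Put 27 m³ in container 6; 23 m³ remain.
Put 24 m³ in container 7; 26 m³ remain.
Put 39 m³ in container 8; 11 m³ remain.
Put 40 m³ in container 9; 10 m³ remain.
Put 36 m³ in container 10; 14 m³ remain.
Put 15 m³ in container 5; 2 m³ remain.
Put 15 m³ in container 6; 8 m³ remain.
Put 29 m³ in container 11; 21 m³ remain.
Final containers: [11,32] [43] [16,25,9] [10,37] [33,15] [27,15] [24] [39] [40] [36] [29].

11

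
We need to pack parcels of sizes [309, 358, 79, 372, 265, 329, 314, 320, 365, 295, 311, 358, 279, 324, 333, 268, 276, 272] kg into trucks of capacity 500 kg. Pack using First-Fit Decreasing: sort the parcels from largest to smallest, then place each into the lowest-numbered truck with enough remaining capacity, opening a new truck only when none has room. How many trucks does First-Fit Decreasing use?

Sorted descending: 372, 365, 358, 358, 333, 329, 324, 320, 314, 311, 309, 295, 279, 276, 272, 268, 265, 79.
truck 1: place 372 kg, 128 kg left
truck 2: place 365 kg, 135 kg left
truck 3: place 358 kg, 142 kg left
truck 4: place 358 kg, 142 kg left
truck 5: place 333 kg, 167 kg left
truck 6: place 329 kg, 171 kg left
truck 7: place 324 kg, 176 kg left
truck 8: place 320 kg, 180 kg left
truck 9: place 314 kg, 186 kg left
truck 10: place 311 kg, 189 kg left
truck 11: place 309 kg, 191 kg left
truck 12: place 295 kg, 205 kg left
truck 13: place 279 kg, 221 kg left
truck 14: place 276 kg, 224 kg left
truck 15: place 272 kg, 228 kg left
truck 16: place 268 kg, 232 kg left
truck 17: place 265 kg, 235 kg left
truck 1: place 79 kg, 49 kg left
Final trucks: [372,79] [365] [358] [358] [333] [329] [324] [320] [314] [311] [309] [295] [279] [276] [272] [268] [265].

17 trucks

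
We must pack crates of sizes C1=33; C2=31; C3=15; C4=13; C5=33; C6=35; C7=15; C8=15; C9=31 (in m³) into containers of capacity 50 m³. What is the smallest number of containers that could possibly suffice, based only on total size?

Total size = 33 + 31 + 15 + 13 + 33 + 35 + 15 + 15 + 31 = 221 m³.
⌈221 / 50⌉ = 5.

5 containers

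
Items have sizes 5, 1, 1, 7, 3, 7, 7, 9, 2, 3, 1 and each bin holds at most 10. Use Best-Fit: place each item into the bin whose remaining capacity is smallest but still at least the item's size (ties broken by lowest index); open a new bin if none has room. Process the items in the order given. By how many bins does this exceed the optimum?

Best-Fit: [5,1,1,3] [7,2,1] [7,3] [7] [9] → 5 bins.
Total size 46; any packing needs at least ⌈46/10⌉ = 5 bins.
So 5 is already optimal.

0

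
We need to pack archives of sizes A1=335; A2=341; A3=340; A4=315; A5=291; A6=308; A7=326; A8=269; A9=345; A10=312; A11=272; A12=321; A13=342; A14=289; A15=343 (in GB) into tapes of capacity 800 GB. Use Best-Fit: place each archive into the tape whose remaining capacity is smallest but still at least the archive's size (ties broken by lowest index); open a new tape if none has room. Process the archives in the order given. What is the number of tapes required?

Put A1 (335 GB) in tape 1; 465 GB remain.
Put A2 (341 GB) in tape 1; 124 GB remain.
Put A3 (340 GB) in tape 2; 460 GB remain.
Put A4 (315 GB) in tape 2; 145 GB remain.
Put A5 (291 GB) in tape 3; 509 GB remain.
Put A6 (308 GB) in tape 3; 201 GB remain.
Put A7 (326 GB) in tape 4; 474 GB remain.
Put A8 (269 GB) in tape 4; 205 GB remain.
Put A9 (345 GB) in tape 5; 455 GB remain.
Put A10 (312 GB) in tape 5; 143 GB remain.
Put A11 (272 GB) in tape 6; 528 GB remain.
Put A12 (321 GB) in tape 6; 207 GB remain.
Put A13 (342 GB) in tape 7; 458 GB remain.
Put A14 (289 GB) in tape 7; 169 GB remain.
Put A15 (343 GB) in tape 8; 457 GB remain.
Final tapes: [335,341] [340,315] [291,308] [326,269] [345,312] [272,321] [342,289] [343].

8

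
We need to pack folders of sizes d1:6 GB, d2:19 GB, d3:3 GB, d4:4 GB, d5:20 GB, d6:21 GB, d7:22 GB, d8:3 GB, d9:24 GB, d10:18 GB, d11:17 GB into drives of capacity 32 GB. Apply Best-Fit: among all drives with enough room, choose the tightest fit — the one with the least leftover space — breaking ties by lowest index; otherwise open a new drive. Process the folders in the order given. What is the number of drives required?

7

d1 (6 GB) → drive 1 (remaining 26 GB)
d2 (19 GB) → drive 1 (remaining 7 GB)
d3 (3 GB) → drive 1 (remaining 4 GB)
d4 (4 GB) → drive 1 (remaining 0 GB)
d5 (20 GB) → drive 2 (remaining 12 GB)
d6 (21 GB) → drive 3 (remaining 11 GB)
d7 (22 GB) → drive 4 (remaining 10 GB)
d8 (3 GB) → drive 4 (remaining 7 GB)
d9 (24 GB) → drive 5 (remaining 8 GB)
d10 (18 GB) → drive 6 (remaining 14 GB)
d11 (17 GB) → drive 7 (remaining 15 GB)
Final drives: [6,19,3,4] [20] [21] [22,3] [24] [18] [17].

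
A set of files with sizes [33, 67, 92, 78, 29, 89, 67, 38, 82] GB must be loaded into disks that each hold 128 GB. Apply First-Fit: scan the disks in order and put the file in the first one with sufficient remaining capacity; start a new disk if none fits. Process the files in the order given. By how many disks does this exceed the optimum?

0

First-Fit: [33,67] [92,29] [78,38] [89] [67] [82] → 6 disks.
6 files exceed 64 GB (half the capacity), and no two of those can share a disk, so at least 6 disks are needed.
So 6 is already optimal.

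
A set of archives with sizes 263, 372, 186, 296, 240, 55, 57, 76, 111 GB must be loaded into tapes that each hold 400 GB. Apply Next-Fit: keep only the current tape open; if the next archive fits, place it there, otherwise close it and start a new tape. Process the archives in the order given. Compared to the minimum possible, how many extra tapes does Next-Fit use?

1

Next-Fit: [263] [372] [186] [296] [240,55,57] [76,111] → 6 tapes.
Total size 1656 GB; any packing needs at least ⌈1656/400⌉ = 5 tapes.
An optimal packing achieves that bound: [372] [296,76] [263,111] [240,57,55] [186] → 5 tapes.
Excess: 6 − 5 = 1.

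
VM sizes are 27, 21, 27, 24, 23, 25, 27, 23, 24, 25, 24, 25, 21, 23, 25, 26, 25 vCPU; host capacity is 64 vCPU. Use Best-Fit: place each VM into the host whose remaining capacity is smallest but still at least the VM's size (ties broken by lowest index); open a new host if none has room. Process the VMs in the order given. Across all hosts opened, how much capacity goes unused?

host 1: place 27 vCPU, 37 vCPU left
host 1: place 21 vCPU, 16 vCPU left
host 2: place 27 vCPU, 37 vCPU left
host 2: place 24 vCPU, 13 vCPU left
host 3: place 23 vCPU, 41 vCPU left
host 3: place 25 vCPU, 16 vCPU left
host 4: place 27 vCPU, 37 vCPU left
host 4: place 23 vCPU, 14 vCPU left
host 5: place 24 vCPU, 40 vCPU left
host 5: place 25 vCPU, 15 vCPU left
host 6: place 24 vCPU, 40 vCPU left
host 6: place 25 vCPU, 15 vCPU left
host 7: place 21 vCPU, 43 vCPU left
host 7: place 23 vCPU, 20 vCPU left
host 8: place 25 vCPU, 39 vCPU left
host 8: place 26 vCPU, 13 vCPU left
host 9: place 25 vCPU, 39 vCPU left
9 hosts × 64 vCPU = 576 vCPU; used 415 vCPU; unused 161 vCPU.

161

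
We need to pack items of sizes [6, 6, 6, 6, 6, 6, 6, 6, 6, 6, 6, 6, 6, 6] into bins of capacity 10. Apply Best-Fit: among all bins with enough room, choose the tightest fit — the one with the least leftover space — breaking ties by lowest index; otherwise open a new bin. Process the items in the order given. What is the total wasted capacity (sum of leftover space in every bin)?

Put 6 in bin 1; 4 remain.
Put 6 in bin 2; 4 remain.
Put 6 in bin 3; 4 remain.
Put 6 in bin 4; 4 remain.
Put 6 in bin 5; 4 remain.
Put 6 in bin 6; 4 remain.
Put 6 in bin 7; 4 remain.
Put 6 in bin 8; 4 remain.
Put 6 in bin 9; 4 remain.
Put 6 in bin 10; 4 remain.
Put 6 in bin 11; 4 remain.
Put 6 in bin 12; 4 remain.
Put 6 in bin 13; 4 remain.
Put 6 in bin 14; 4 remain.
14 bins × 10 = 140; used 84; unused 56.

56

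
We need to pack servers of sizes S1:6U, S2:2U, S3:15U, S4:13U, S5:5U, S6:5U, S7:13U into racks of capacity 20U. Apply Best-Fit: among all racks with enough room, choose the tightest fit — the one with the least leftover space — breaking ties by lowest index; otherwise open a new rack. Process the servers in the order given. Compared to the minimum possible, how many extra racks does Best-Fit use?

Best-Fit: [6,2] [15,5] [13,5] [13] → 4 racks.
Total size 59U; any packing needs at least ⌈59/20⌉ = 3 racks.
An optimal packing achieves that bound: [15,5] [13,6] [13,5,2] → 3 racks.
Excess: 4 − 3 = 1.

1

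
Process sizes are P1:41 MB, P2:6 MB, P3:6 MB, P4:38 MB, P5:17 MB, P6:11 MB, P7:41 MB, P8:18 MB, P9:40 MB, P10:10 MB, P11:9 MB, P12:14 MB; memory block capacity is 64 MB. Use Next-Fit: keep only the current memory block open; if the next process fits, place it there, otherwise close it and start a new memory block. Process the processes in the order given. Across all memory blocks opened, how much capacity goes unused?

69

P1 (41 MB) → memory block 1 (remaining 23 MB)
P2 (6 MB) → memory block 1 (remaining 17 MB)
P3 (6 MB) → memory block 1 (remaining 11 MB)
P4 (38 MB) → memory block 2 (remaining 26 MB)
P5 (17 MB) → memory block 2 (remaining 9 MB)
P6 (11 MB) → memory block 3 (remaining 53 MB)
P7 (41 MB) → memory block 3 (remaining 12 MB)
P8 (18 MB) → memory block 4 (remaining 46 MB)
P9 (40 MB) → memory block 4 (remaining 6 MB)
P10 (10 MB) → memory block 5 (remaining 54 MB)
P11 (9 MB) → memory block 5 (remaining 45 MB)
P12 (14 MB) → memory block 5 (remaining 31 MB)
5 memory blocks × 64 MB = 320 MB; used 251 MB; unused 69 MB.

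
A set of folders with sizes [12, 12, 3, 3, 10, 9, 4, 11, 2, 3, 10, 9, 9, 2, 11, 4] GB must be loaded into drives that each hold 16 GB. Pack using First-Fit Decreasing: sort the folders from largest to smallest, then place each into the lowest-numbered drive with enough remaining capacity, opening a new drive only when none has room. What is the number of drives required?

9

Sorted descending: 12, 12, 11, 11, 10, 10, 9, 9, 9, 4, 4, 3, 3, 3, 2, 2.
Put 12 GB in drive 1; 4 GB remain.
Put 12 GB in drive 2; 4 GB remain.
Put 11 GB in drive 3; 5 GB remain.
Put 11 GB in drive 4; 5 GB remain.
Put 10 GB in drive 5; 6 GB remain.
Put 10 GB in drive 6; 6 GB remain.
Put 9 GB in drive 7; 7 GB remain.
Put 9 GB in drive 8; 7 GB remain.
Put 9 GB in drive 9; 7 GB remain.
Put 4 GB in drive 1; 0 GB remain.
Put 4 GB in drive 2; 0 GB remain.
Put 3 GB in drive 3; 2 GB remain.
Put 3 GB in drive 4; 2 GB remain.
Put 3 GB in drive 5; 3 GB remain.
Put 2 GB in drive 3; 0 GB remain.
Put 2 GB in drive 4; 0 GB remain.
Final drives: [12,4] [12,4] [11,3,2] [11,3,2] [10,3] [10] [9] [9] [9].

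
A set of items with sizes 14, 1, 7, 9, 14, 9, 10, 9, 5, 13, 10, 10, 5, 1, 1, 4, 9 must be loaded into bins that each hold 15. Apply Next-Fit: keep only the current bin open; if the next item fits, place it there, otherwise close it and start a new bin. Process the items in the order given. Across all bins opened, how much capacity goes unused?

14 → bin 1 (remaining 1)
1 → bin 1 (remaining 0)
7 → bin 2 (remaining 8)
9 → bin 3 (remaining 6)
14 → bin 4 (remaining 1)
9 → bin 5 (remaining 6)
10 → bin 6 (remaining 5)
9 → bin 7 (remaining 6)
5 → bin 7 (remaining 1)
13 → bin 8 (remaining 2)
10 → bin 9 (remaining 5)
10 → bin 10 (remaining 5)
5 → bin 10 (remaining 0)
1 → bin 11 (remaining 14)
1 → bin 11 (remaining 13)
4 → bin 11 (remaining 9)
9 → bin 11 (remaining 0)
11 bins × 15 = 165; used 131; unused 34.

34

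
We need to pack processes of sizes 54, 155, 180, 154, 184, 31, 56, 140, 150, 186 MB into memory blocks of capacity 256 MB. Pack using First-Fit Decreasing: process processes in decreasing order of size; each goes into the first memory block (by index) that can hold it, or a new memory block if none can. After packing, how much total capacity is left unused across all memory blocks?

Sorted descending: 186, 184, 180, 155, 154, 150, 140, 56, 54, 31.
186 MB → memory block 1 (remaining 70 MB)
184 MB → memory block 2 (remaining 72 MB)
180 MB → memory block 3 (remaining 76 MB)
155 MB → memory block 4 (remaining 101 MB)
154 MB → memory block 5 (remaining 102 MB)
150 MB → memory block 6 (remaining 106 MB)
140 MB → memory block 7 (remaining 116 MB)
56 MB → memory block 1 (remaining 14 MB)
54 MB → memory block 2 (remaining 18 MB)
31 MB → memory block 3 (remaining 45 MB)
7 memory blocks × 256 MB = 1792 MB; used 1290 MB; unused 502 MB.

502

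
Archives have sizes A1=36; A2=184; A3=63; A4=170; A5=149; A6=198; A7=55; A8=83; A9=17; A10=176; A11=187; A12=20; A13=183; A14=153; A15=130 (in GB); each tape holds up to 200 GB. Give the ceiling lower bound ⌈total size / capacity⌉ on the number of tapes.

10

Total size = 36 + 184 + 63 + 170 + 149 + 198 + 55 + 83 + 17 + 176 + 187 + 20 + 183 + 153 + 130 = 1804 GB.
⌈1804 / 200⌉ = 10.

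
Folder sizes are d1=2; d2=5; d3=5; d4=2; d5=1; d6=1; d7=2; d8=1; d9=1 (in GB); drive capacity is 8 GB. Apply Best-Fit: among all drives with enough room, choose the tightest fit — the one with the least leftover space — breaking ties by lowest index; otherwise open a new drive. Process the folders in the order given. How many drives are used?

3

drive 1: place d1 (2 GB), 6 GB left
drive 1: place d2 (5 GB), 1 GB left
drive 2: place d3 (5 GB), 3 GB left
drive 2: place d4 (2 GB), 1 GB left
drive 1: place d5 (1 GB), 0 GB left
drive 2: place d6 (1 GB), 0 GB left
drive 3: place d7 (2 GB), 6 GB left
drive 3: place d8 (1 GB), 5 GB left
drive 3: place d9 (1 GB), 4 GB left
Final drives: [2,5,1] [5,2,1] [2,1,1].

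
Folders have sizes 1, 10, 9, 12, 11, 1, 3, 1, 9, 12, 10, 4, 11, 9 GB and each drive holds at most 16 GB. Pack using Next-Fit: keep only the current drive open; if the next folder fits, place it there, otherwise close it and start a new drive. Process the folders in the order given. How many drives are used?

1 GB → drive 1 (remaining 15 GB)
10 GB → drive 1 (remaining 5 GB)
9 GB → drive 2 (remaining 7 GB)
12 GB → drive 3 (remaining 4 GB)
11 GB → drive 4 (remaining 5 GB)
1 GB → drive 4 (remaining 4 GB)
3 GB → drive 4 (remaining 1 GB)
1 GB → drive 4 (remaining 0 GB)
9 GB → drive 5 (remaining 7 GB)
12 GB → drive 6 (remaining 4 GB)
10 GB → drive 7 (remaining 6 GB)
4 GB → drive 7 (remaining 2 GB)
11 GB → drive 8 (remaining 5 GB)
9 GB → drive 9 (remaining 7 GB)

9 drives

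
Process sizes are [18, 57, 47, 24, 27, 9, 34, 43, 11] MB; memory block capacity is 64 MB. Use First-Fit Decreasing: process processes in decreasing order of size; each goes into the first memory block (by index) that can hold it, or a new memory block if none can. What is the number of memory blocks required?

Sorted descending: 57, 47, 43, 34, 27, 24, 18, 11, 9.
memory block 1: place 57 MB, 7 MB left
memory block 2: place 47 MB, 17 MB left
memory block 3: place 43 MB, 21 MB left
memory block 4: place 34 MB, 30 MB left
memory block 4: place 27 MB, 3 MB left
memory block 5: place 24 MB, 40 MB left
memory block 3: place 18 MB, 3 MB left
memory block 2: place 11 MB, 6 MB left
memory block 5: place 9 MB, 31 MB left

5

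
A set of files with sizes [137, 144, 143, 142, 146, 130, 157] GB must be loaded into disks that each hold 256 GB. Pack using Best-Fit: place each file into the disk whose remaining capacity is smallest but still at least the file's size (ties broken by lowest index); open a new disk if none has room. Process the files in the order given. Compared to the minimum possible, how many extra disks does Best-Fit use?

0

Best-Fit: [137] [144] [143] [142] [146] [130] [157] → 7 disks.
7 files exceed 128 GB (half the capacity), and no two of those can share a disk, so at least 7 disks are needed.
So 7 is already optimal.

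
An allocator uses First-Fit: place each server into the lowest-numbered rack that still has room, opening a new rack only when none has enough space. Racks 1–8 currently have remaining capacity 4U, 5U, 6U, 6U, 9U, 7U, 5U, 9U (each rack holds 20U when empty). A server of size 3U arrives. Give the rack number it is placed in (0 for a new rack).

1

Racks with room: rack 1 (4U), rack 2 (5U), rack 3 (6U), rack 4 (6U), rack 5 (9U), rack 6 (7U), rack 7 (5U), rack 8 (9U).
The first with room is rack 1.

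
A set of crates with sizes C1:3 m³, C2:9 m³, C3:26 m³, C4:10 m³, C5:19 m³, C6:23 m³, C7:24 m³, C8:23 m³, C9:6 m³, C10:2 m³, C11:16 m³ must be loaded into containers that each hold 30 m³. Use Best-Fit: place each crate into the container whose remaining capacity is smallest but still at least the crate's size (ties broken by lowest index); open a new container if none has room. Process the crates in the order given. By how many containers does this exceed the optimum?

Best-Fit: [3,9,10] [26,2] [19] [23] [24,6] [23] [16] → 7 containers.
Total size 161 m³; any packing needs at least ⌈161/30⌉ = 6 containers.
An optimal packing achieves that bound: [26,3] [24,6] [23,2] [23] [19,10] [16,9] → 6 containers.
Excess: 7 − 6 = 1.

1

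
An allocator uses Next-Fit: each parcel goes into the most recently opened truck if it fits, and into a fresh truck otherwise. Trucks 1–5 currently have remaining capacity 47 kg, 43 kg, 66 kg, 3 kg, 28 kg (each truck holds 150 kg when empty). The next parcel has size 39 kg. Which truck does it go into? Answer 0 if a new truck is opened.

0

Next-Fit only looks at truck 5, which has 28 kg free.
39 kg does not fit, so a new truck is opened.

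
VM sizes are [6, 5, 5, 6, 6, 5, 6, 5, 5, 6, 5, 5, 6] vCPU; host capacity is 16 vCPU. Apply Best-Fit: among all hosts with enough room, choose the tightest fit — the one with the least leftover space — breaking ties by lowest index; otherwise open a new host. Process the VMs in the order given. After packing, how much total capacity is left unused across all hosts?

9

Put 6 vCPU in host 1; 10 vCPU remain.
Put 5 vCPU in host 1; 5 vCPU remain.
Put 5 vCPU in host 1; 0 vCPU remain.
Put 6 vCPU in host 2; 10 vCPU remain.
Put 6 vCPU in host 2; 4 vCPU remain.
Put 5 vCPU in host 3; 11 vCPU remain.
Put 6 vCPU in host 3; 5 vCPU remain.
Put 5 vCPU in host 3; 0 vCPU remain.
Put 5 vCPU in host 4; 11 vCPU remain.
Put 6 vCPU in host 4; 5 vCPU remain.
Put 5 vCPU in host 4; 0 vCPU remain.
Put 5 vCPU in host 5; 11 vCPU remain.
Put 6 vCPU in host 5; 5 vCPU remain.
5 hosts × 16 vCPU = 80 vCPU; used 71 vCPU; unused 9 vCPU.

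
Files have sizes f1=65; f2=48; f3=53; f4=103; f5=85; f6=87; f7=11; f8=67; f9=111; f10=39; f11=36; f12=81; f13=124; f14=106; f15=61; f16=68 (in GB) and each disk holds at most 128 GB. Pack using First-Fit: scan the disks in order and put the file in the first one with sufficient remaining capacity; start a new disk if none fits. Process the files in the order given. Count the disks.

f1 (65 GB) → disk 1 (remaining 63 GB)
f2 (48 GB) → disk 1 (remaining 15 GB)
f3 (53 GB) → disk 2 (remaining 75 GB)
f4 (103 GB) → disk 3 (remaining 25 GB)
f5 (85 GB) → disk 4 (remaining 43 GB)
f6 (87 GB) → disk 5 (remaining 41 GB)
f7 (11 GB) → disk 1 (remaining 4 GB)
f8 (67 GB) → disk 2 (remaining 8 GB)
f9 (111 GB) → disk 6 (remaining 17 GB)
f10 (39 GB) → disk 4 (remaining 4 GB)
f11 (36 GB) → disk 5 (remaining 5 GB)
f12 (81 GB) → disk 7 (remaining 47 GB)
f13 (124 GB) → disk 8 (remaining 4 GB)
f14 (106 GB) → disk 9 (remaining 22 GB)
f15 (61 GB) → disk 10 (remaining 67 GB)
f16 (68 GB) → disk 11 (remaining 60 GB)
Final disks: [65,48,11] [53,67] [103] [85,39] [87,36] [111] [81] [124] [106] [61] [68].

11 disks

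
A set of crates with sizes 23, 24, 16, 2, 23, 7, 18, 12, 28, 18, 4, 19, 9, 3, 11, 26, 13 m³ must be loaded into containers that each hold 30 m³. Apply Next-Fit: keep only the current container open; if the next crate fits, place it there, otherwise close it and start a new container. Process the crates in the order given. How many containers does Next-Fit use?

container 1: place 23 m³, 7 m³ left
container 2: place 24 m³, 6 m³ left
container 3: place 16 m³, 14 m³ left
container 3: place 2 m³, 12 m³ left
container 4: place 23 m³, 7 m³ left
container 4: place 7 m³, 0 m³ left
container 5: place 18 m³, 12 m³ left
container 5: place 12 m³, 0 m³ left
container 6: place 28 m³, 2 m³ left
container 7: place 18 m³, 12 m³ left
container 7: place 4 m³, 8 m³ left
container 8: place 19 m³, 11 m³ left
container 8: place 9 m³, 2 m³ left
container 9: place 3 m³, 27 m³ left
container 9: place 11 m³, 16 m³ left
container 10: place 26 m³, 4 m³ left
container 11: place 13 m³, 17 m³ left
Final containers: [23] [24] [16,2] [23,7] [18,12] [28] [18,4] [19,9] [3,11] [26] [13].

11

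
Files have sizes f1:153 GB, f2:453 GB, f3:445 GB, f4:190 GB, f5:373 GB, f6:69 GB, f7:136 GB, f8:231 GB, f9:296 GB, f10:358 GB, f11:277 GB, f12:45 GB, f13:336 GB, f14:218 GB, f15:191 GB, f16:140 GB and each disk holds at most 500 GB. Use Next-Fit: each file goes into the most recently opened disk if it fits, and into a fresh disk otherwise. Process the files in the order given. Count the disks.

12 disks

f1 (153 GB) → disk 1 (remaining 347 GB)
f2 (453 GB) → disk 2 (remaining 47 GB)
f3 (445 GB) → disk 3 (remaining 55 GB)
f4 (190 GB) → disk 4 (remaining 310 GB)
f5 (373 GB) → disk 5 (remaining 127 GB)
f6 (69 GB) → disk 5 (remaining 58 GB)
f7 (136 GB) → disk 6 (remaining 364 GB)
f8 (231 GB) → disk 6 (remaining 133 GB)
f9 (296 GB) → disk 7 (remaining 204 GB)
f10 (358 GB) → disk 8 (remaining 142 GB)
f11 (277 GB) → disk 9 (remaining 223 GB)
f12 (45 GB) → disk 9 (remaining 178 GB)
f13 (336 GB) → disk 10 (remaining 164 GB)
f14 (218 GB) → disk 11 (remaining 282 GB)
f15 (191 GB) → disk 11 (remaining 91 GB)
f16 (140 GB) → disk 12 (remaining 360 GB)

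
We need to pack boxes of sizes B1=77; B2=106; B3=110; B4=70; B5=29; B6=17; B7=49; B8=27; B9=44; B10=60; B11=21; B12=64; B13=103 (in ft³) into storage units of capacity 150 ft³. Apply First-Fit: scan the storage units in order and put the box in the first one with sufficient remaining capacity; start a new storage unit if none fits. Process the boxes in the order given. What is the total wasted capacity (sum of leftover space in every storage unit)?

Put B1 (77 ft³) in storage unit 1; 73 ft³ remain.
Put B2 (106 ft³) in storage unit 2; 44 ft³ remain.
Put B3 (110 ft³) in storage unit 3; 40 ft³ remain.
Put B4 (70 ft³) in storage unit 1; 3 ft³ remain.
Put B5 (29 ft³) in storage unit 2; 15 ft³ remain.
Put B6 (17 ft³) in storage unit 3; 23 ft³ remain.
Put B7 (49 ft³) in storage unit 4; 101 ft³ remain.
Put B8 (27 ft³) in storage unit 4; 74 ft³ remain.
Put B9 (44 ft³) in storage unit 4; 30 ft³ remain.
Put B10 (60 ft³) in storage unit 5; 90 ft³ remain.
Put B11 (21 ft³) in storage unit 3; 2 ft³ remain.
Put B12 (64 ft³) in storage unit 5; 26 ft³ remain.
Put B13 (103 ft³) in storage unit 6; 47 ft³ remain.
6 storage units × 150 ft³ = 900 ft³; used 777 ft³; unused 123 ft³.

123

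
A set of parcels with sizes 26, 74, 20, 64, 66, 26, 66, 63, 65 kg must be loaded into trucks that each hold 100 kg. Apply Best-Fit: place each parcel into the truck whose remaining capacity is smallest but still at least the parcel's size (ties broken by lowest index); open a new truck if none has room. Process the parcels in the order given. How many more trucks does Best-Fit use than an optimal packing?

Best-Fit: [26,74] [20,64] [66,26] [66] [63] [65] → 6 trucks.
6 parcels exceed 50 kg (half the capacity), and no two of those can share a truck, so at least 6 trucks are needed.
So 6 is already optimal.

0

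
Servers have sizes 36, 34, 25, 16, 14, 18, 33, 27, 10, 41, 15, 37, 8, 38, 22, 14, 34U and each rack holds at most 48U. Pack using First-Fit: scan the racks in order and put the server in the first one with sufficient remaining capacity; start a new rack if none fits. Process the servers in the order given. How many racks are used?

10

36U → rack 1 (remaining 12U)
34U → rack 2 (remaining 14U)
25U → rack 3 (remaining 23U)
16U → rack 3 (remaining 7U)
14U → rack 2 (remaining 0U)
18U → rack 4 (remaining 30U)
33U → rack 5 (remaining 15U)
27U → rack 4 (remaining 3U)
10U → rack 1 (remaining 2U)
41U → rack 6 (remaining 7U)
15U → rack 5 (remaining 0U)
37U → rack 7 (remaining 11U)
8U → rack 7 (remaining 3U)
38U → rack 8 (remaining 10U)
22U → rack 9 (remaining 26U)
14U → rack 9 (remaining 12U)
34U → rack 10 (remaining 14U)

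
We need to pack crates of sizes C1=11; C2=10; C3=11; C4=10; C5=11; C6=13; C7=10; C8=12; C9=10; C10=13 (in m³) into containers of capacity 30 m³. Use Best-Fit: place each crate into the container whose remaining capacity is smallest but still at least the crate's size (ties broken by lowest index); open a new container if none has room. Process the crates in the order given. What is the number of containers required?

5 containers

C1 (11 m³) → container 1 (remaining 19 m³)
C2 (10 m³) → container 1 (remaining 9 m³)
C3 (11 m³) → container 2 (remaining 19 m³)
C4 (10 m³) → container 2 (remaining 9 m³)
C5 (11 m³) → container 3 (remaining 19 m³)
C6 (13 m³) → container 3 (remaining 6 m³)
C7 (10 m³) → container 4 (remaining 20 m³)
C8 (12 m³) → container 4 (remaining 8 m³)
C9 (10 m³) → container 5 (remaining 20 m³)
C10 (13 m³) → container 5 (remaining 7 m³)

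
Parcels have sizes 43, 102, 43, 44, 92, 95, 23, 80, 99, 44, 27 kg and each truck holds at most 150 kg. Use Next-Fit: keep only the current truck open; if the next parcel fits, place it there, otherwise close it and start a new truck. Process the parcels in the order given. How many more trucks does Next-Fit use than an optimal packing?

Next-Fit: [43,102] [43,44] [92] [95,23] [80] [99,44] [27] → 7 trucks.
Total size 692 kg; any packing needs at least ⌈692/150⌉ = 5 trucks.
An optimal packing achieves that bound: [102,44] [99,44] [95,43] [92,43] [80,27,23] → 5 trucks.
Excess: 7 − 5 = 2.

2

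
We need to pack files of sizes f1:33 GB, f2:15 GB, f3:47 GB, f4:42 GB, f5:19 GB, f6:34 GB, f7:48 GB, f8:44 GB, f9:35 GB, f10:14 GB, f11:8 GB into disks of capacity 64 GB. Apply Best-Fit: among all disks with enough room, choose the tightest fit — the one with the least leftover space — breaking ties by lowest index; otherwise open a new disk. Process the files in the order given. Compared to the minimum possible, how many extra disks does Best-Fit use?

Best-Fit: [33,15,14] [47] [42,19] [34] [48,8] [44] [35] → 7 disks.
7 files exceed 32 GB (half the capacity), and no two of those can share a disk, so at least 7 disks are needed.
So 7 is already optimal.

0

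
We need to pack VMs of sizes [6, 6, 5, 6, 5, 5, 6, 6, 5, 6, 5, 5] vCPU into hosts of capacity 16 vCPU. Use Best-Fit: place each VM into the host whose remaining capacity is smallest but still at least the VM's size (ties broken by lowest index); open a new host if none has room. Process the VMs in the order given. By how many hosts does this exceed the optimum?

0

Best-Fit: [6,6] [5,6,5] [5,6,5] [6,6] [5,5] → 5 hosts.
Total size 66 vCPU; any packing needs at least ⌈66/16⌉ = 5 hosts.
So 5 is already optimal.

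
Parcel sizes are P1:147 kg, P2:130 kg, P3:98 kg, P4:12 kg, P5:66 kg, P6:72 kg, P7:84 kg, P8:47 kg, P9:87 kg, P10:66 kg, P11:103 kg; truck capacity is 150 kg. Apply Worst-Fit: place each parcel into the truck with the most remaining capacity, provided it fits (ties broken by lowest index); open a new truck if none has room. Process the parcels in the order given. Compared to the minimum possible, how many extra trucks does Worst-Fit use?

1

Worst-Fit: [147] [130] [98,12] [66,72] [84,47] [87] [66] [103] → 8 trucks.
Total size 912 kg; any packing needs at least ⌈912/150⌉ = 7 trucks.
An optimal packing achieves that bound: [147] [130,12] [103,47] [98] [87] [84,66] [72,66] → 7 trucks.
Excess: 8 − 7 = 1.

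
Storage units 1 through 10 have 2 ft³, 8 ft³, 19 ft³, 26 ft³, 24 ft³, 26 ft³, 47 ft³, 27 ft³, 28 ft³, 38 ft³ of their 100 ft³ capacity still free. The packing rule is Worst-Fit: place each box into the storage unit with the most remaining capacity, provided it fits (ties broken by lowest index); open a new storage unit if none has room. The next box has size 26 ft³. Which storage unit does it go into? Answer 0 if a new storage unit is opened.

7

Storage units with room: storage unit 4 (26 ft³), storage unit 6 (26 ft³), storage unit 7 (47 ft³), storage unit 8 (27 ft³), storage unit 9 (28 ft³), storage unit 10 (38 ft³).
Most room is storage unit 7 with 47 ft³ free.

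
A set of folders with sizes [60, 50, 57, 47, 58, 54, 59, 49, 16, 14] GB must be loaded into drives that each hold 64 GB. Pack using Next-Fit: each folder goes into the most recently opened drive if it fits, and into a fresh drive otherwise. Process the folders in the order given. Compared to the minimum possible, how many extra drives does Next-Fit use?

1

Next-Fit: [60] [50] [57] [47] [58] [54] [59] [49] [16,14] → 9 drives.
Total size 464 GB; any packing needs at least ⌈464/64⌉ = 8 drives.
An optimal packing achieves that bound: [60] [59] [58] [57] [54] [50,14] [49] [47,16] → 8 drives.
Excess: 9 − 8 = 1.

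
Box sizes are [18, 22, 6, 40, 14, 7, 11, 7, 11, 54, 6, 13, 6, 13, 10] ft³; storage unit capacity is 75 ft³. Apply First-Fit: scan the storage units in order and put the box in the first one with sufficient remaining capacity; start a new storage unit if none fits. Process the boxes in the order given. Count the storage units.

4

18 ft³ → storage unit 1 (remaining 57 ft³)
22 ft³ → storage unit 1 (remaining 35 ft³)
6 ft³ → storage unit 1 (remaining 29 ft³)
40 ft³ → storage unit 2 (remaining 35 ft³)
14 ft³ → storage unit 1 (remaining 15 ft³)
7 ft³ → storage unit 1 (remaining 8 ft³)
11 ft³ → storage unit 2 (remaining 24 ft³)
7 ft³ → storage unit 1 (remaining 1 ft³)
11 ft³ → storage unit 2 (remaining 13 ft³)
54 ft³ → storage unit 3 (remaining 21 ft³)
6 ft³ → storage unit 2 (remaining 7 ft³)
13 ft³ → storage unit 3 (remaining 8 ft³)
6 ft³ → storage unit 2 (remaining 1 ft³)
13 ft³ → storage unit 4 (remaining 62 ft³)
10 ft³ → storage unit 4 (remaining 52 ft³)
Final storage units: [18,22,6,14,7,7] [40,11,11,6,6] [54,13] [13,10].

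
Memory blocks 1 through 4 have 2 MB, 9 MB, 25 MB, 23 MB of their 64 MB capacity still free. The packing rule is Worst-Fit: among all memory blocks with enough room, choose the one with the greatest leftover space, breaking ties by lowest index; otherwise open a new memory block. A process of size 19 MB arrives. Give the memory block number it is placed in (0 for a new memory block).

3

Memory blocks with room: memory block 3 (25 MB), memory block 4 (23 MB).
Most room is memory block 3 with 25 MB free.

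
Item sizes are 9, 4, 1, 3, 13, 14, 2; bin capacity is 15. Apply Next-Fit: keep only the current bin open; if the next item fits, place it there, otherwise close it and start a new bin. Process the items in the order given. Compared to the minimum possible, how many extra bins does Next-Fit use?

1

Next-Fit: [9,4,1] [3] [13] [14] [2] → 5 bins.
Total size 46; any packing needs at least ⌈46/15⌉ = 4 bins.
An optimal packing achieves that bound: [14,1] [13,2] [9,4] [3] → 4 bins.
Excess: 5 − 4 = 1.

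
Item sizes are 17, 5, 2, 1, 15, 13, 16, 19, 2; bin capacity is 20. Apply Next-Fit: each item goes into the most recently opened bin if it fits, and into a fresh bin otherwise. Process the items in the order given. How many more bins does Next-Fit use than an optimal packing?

2

Next-Fit: [17] [5,2,1] [15] [13] [16] [19] [2] → 7 bins.
Total size 90; any packing needs at least ⌈90/20⌉ = 5 bins.
An optimal packing achieves that bound: [19,1] [17,2] [16,2] [15,5] [13] → 5 bins.
Excess: 7 − 5 = 2.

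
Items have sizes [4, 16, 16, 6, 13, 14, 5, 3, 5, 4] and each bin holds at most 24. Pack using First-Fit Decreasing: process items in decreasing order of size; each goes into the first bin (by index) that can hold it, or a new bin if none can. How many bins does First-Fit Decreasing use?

4 bins

Sorted descending: 16, 16, 14, 13, 6, 5, 5, 4, 4, 3.
16 → bin 1 (remaining 8)
16 → bin 2 (remaining 8)
14 → bin 3 (remaining 10)
13 → bin 4 (remaining 11)
6 → bin 1 (remaining 2)
5 → bin 2 (remaining 3)
5 → bin 3 (remaining 5)
4 → bin 3 (remaining 1)
4 → bin 4 (remaining 7)
3 → bin 2 (remaining 0)
Final bins: [16,6] [16,5,3] [14,5,4] [13,4].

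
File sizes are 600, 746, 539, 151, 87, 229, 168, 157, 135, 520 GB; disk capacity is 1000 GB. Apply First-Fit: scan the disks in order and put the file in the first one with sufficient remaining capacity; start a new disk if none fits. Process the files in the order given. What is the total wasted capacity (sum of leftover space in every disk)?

600 GB → disk 1 (remaining 400 GB)
746 GB → disk 2 (remaining 254 GB)
539 GB → disk 3 (remaining 461 GB)
151 GB → disk 1 (remaining 249 GB)
87 GB → disk 1 (remaining 162 GB)
229 GB → disk 2 (remaining 25 GB)
168 GB → disk 3 (remaining 293 GB)
157 GB → disk 1 (remaining 5 GB)
135 GB → disk 3 (remaining 158 GB)
520 GB → disk 4 (remaining 480 GB)
4 disks × 1000 GB = 4000 GB; used 3332 GB; unused 668 GB.

668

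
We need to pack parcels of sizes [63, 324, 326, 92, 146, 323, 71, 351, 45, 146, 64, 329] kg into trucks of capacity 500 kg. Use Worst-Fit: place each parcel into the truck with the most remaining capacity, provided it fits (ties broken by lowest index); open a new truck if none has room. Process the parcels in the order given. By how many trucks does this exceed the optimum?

1

Worst-Fit: [63,324,71] [326,92] [146,323] [351,45] [146,64] [329] → 6 trucks.
Total size 2280 kg; any packing needs at least ⌈2280/500⌉ = 5 trucks.
An optimal packing achieves that bound: [351,146] [329,146] [326,92,71] [324,64,63,45] [323] → 5 trucks.
Excess: 6 − 5 = 1.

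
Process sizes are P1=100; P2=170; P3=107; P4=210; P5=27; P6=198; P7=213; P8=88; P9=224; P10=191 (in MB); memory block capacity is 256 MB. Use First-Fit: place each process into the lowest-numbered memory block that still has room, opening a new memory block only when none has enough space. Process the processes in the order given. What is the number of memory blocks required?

P1 (100 MB) → memory block 1 (remaining 156 MB)
P2 (170 MB) → memory block 2 (remaining 86 MB)
P3 (107 MB) → memory block 1 (remaining 49 MB)
P4 (210 MB) → memory block 3 (remaining 46 MB)
P5 (27 MB) → memory block 1 (remaining 22 MB)
P6 (198 MB) → memory block 4 (remaining 58 MB)
P7 (213 MB) → memory block 5 (remaining 43 MB)
P8 (88 MB) → memory block 6 (remaining 168 MB)
P9 (224 MB) → memory block 7 (remaining 32 MB)
P10 (191 MB) → memory block 8 (remaining 65 MB)

8 memory blocks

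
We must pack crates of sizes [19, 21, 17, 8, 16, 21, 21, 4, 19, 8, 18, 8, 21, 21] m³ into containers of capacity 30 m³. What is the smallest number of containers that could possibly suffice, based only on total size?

8

Total size = 19 + 21 + 17 + 8 + 16 + 21 + 21 + 4 + 19 + 8 + 18 + 8 + 21 + 21 = 222 m³.
⌈222 / 30⌉ = 8.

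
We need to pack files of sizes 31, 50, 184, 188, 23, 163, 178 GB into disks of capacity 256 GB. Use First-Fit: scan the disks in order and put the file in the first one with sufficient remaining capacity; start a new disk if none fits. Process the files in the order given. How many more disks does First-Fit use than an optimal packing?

First-Fit: [31,50,23] [184] [188] [163] [178] → 5 disks.
Total size 817 GB; any packing needs at least ⌈817/256⌉ = 4 disks.
An optimal packing achieves that bound: [188,50] [184,31,23] [178] [163] → 4 disks.
Excess: 5 − 4 = 1.

1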